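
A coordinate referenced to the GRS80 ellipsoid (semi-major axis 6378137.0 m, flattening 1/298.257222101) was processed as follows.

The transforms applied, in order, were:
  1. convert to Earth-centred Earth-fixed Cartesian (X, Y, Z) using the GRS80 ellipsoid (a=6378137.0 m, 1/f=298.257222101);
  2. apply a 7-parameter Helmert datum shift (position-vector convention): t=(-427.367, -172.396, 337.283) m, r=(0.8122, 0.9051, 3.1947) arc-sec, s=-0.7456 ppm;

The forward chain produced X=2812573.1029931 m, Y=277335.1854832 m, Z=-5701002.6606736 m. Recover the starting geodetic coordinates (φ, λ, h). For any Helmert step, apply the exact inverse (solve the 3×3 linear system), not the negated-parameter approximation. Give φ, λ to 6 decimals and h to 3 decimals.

start: X=2812573.1030, Y=277335.1855, Z=-5701002.6607 m
→ Helmert⁻¹: X=2813031.8822, Y=277441.7693, Z=-5701332.9433
→ geod (Bowring, a=6378137.000): φ=-63.78089500°, λ=5.63271200°, h=2638.5980 m

φ=-63.780895°, λ=5.632712°, h=2638.598 m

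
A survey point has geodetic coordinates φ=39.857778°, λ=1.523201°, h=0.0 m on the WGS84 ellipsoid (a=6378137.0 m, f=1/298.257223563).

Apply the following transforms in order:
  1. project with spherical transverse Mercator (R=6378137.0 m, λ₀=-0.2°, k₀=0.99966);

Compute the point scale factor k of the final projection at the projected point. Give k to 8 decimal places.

start: φ=39.857778°, λ=1.523201°, h=0.000 m
→ into tm (λ₀=-0.2°): φ=39.85777800°, λ−λ₀=1.72320100°
scale k = 0.99992644

0.99992644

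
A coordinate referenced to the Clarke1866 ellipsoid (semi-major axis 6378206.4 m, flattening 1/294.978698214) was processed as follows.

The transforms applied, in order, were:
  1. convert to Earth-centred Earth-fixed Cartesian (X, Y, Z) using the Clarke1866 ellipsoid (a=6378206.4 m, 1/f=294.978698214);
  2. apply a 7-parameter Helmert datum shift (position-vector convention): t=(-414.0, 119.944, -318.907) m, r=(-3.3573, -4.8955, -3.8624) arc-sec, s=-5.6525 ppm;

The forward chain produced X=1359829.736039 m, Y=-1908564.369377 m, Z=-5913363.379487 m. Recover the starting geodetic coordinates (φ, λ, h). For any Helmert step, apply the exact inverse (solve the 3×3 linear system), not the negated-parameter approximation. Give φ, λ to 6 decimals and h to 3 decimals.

start: X=1359829.7360, Y=-1908564.3694, Z=-5913363.3795 m
→ Helmert⁻¹: X=1360146.8209, Y=-1908573.3868, Z=-5913141.2431
→ geod (Bowring, a=6378206.400): φ=-68.51231500°, λ=-54.52438800°, h=1145.3450 m

φ=-68.512315°, λ=-54.524388°, h=1145.345 m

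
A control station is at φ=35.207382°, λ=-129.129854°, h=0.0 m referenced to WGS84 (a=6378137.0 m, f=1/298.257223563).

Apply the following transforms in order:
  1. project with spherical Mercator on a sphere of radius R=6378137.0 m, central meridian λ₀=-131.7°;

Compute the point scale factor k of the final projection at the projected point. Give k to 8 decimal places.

start: φ=35.207382°, λ=-129.129854°, h=0.000 m
→ into merc (λ₀=-131.7°): φ=35.20738200°, λ−λ₀=2.57014600°
scale k = 1.22388441

1.22388441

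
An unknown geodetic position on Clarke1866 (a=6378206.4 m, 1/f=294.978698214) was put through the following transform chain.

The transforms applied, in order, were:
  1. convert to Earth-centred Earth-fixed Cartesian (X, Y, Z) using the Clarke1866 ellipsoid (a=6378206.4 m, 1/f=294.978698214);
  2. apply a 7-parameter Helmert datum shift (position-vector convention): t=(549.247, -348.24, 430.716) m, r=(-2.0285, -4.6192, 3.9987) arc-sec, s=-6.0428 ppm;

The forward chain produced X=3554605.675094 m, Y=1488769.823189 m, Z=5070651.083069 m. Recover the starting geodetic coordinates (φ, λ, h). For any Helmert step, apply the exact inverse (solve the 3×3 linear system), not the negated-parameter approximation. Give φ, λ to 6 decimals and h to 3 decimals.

start: X=3554605.6751, Y=1488769.8232, Z=5070651.0831 m
→ Helmert⁻¹: X=3554220.3153, Y=1489008.2962, Z=5070186.0541
→ geod (Bowring, a=6378206.400): φ=52.95105500°, λ=22.73080400°, h=3916.4820 m

φ=52.951055°, λ=22.730804°, h=3916.482 m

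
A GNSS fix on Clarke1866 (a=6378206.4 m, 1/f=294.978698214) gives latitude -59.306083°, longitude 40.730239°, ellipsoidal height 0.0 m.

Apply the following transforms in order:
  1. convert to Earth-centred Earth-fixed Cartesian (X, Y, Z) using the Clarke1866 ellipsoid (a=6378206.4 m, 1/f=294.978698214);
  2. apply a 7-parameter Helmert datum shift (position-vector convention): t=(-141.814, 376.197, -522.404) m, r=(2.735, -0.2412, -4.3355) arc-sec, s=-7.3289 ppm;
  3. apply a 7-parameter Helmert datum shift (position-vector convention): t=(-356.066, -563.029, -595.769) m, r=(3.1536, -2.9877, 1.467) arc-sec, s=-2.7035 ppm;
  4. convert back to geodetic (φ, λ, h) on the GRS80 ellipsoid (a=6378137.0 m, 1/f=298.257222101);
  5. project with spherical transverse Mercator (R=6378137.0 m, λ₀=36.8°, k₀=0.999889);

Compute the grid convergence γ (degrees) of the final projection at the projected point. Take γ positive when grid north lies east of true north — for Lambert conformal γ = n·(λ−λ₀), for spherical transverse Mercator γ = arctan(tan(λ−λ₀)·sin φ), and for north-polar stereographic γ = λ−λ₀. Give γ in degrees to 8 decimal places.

-3.38423326

start: φ=-59.306083°, λ=40.730239°, h=0.000 m
→ ECEF (a=6378206.400, f=1/294.978698214): X=2473384.4446, Y=2129718.4197, Z=-5461221.0360
→ Helmert 7p (PV): X=2473275.6539, Y=2130099.4337, Z=-5461672.2838
→ Helmert 7p (PV): X=2472976.8627, Y=2129631.7401, Z=-5462184.8953
→ geod (Bowring, a=6378137.000): φ=-59.31144184°, λ=40.73375482°, h=535.9628 m
→ into tm (λ₀=36.8°): φ=-59.31144184°, λ−λ₀=3.93375482°
convergence γ = -3.38423326°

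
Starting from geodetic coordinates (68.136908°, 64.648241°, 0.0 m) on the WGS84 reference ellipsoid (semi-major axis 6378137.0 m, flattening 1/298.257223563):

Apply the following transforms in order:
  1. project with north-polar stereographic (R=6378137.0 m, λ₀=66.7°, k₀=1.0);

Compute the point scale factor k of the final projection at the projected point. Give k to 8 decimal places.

1.03730333

start: φ=68.136908°, λ=64.648241°, h=0.000 m
→ into stereo (λ₀=66.7°): φ=68.13690800°, λ−λ₀=-2.05175900°
scale k = 1.03730333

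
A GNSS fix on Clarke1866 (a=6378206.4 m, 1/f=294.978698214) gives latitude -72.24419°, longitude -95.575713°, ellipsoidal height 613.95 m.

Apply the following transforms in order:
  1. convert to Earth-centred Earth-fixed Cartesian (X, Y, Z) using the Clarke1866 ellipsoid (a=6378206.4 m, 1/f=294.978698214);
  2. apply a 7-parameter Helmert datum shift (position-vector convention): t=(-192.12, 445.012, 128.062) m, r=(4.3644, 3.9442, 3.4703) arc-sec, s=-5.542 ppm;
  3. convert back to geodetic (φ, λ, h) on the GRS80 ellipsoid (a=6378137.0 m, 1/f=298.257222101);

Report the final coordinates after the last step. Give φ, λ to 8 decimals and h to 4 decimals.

φ=-72.24731340°, λ=-95.58538350°, h=181.3085 m

start: φ=-72.244190°, λ=-95.575713°, h=613.950 m
→ ECEF (a=6378206.400, f=1/294.978698214): X=-189589.2330, Y=-1942056.7337, Z=-6052454.3934
→ Helmert 7p (PV): X=-189863.3629, Y=-1941476.0841, Z=-6052330.2555
→ geod (Bowring, a=6378137.000): φ=-72.24731340°, λ=-95.58538350°, h=181.3085 m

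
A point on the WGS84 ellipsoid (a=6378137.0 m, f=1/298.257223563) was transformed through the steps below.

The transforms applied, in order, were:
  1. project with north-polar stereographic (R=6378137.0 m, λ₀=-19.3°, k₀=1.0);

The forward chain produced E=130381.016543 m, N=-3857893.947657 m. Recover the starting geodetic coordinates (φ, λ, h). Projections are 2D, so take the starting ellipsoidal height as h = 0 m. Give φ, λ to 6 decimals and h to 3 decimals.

φ=56.327975°, λ=-17.364374°, h=0.000 m

start: E=130381.0165, N=-3857893.9477 m
→ stereo⁻¹: φ=56.32797500°, λ=-17.36437400°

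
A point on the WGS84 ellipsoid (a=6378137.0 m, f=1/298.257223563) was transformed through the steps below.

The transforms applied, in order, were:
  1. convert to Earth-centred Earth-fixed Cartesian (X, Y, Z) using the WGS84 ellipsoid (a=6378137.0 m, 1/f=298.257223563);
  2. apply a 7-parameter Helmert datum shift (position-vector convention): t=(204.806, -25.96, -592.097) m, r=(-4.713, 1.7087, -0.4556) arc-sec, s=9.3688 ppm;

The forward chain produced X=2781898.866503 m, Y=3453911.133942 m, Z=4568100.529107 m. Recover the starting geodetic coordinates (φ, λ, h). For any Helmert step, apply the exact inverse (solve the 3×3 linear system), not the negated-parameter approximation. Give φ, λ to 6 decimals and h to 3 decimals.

φ=46.045592°, λ=51.152768°, h=-20.252 m

start: X=2781898.8665, Y=3453911.1339, Z=4568100.5291 m
→ Helmert⁻¹: X=2781622.5232, Y=3453806.4864, Z=4568751.7833
→ geod (Bowring, a=6378137.000): φ=46.04559200°, λ=51.15276800°, h=-20.2520 m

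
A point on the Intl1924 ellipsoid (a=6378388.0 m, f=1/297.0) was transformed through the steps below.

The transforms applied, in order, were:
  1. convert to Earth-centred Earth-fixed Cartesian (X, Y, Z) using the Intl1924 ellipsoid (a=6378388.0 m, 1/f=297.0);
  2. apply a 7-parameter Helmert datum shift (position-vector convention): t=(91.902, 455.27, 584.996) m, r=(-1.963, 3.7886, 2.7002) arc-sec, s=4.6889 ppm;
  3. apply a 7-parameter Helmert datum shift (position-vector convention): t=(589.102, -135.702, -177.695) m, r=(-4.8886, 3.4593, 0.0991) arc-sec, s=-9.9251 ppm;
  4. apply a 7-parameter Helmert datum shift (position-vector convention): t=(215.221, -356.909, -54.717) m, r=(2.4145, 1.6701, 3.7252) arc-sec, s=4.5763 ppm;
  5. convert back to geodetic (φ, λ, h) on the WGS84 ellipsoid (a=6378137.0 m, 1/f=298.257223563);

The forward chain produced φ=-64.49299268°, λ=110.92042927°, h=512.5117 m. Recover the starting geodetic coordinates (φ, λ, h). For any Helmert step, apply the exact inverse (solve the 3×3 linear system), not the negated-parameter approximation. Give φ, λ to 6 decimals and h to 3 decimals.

φ=-64.491854°, λ=110.930019°, h=811.082 m

start: φ=-64.492993°, λ=110.920429°, h=512.512 m
→ ECEF (a=6378137.000, f=1/298.257223563): X=-983481.8527, Y=2572731.4736, Z=-5734057.2901
→ Helmert⁻¹: X=-983599.6748, Y=2573027.2501, Z=-5734014.4162
→ Helmert⁻¹: X=-984101.1455, Y=2573324.8597, Z=-5733849.1458
→ Helmert⁻¹: X=-984049.4232, Y=2572924.9817, Z=-5734400.8422
→ geod (Bowring, a=6378388.000): φ=-64.49185400°, λ=110.93001900°, h=811.0820 m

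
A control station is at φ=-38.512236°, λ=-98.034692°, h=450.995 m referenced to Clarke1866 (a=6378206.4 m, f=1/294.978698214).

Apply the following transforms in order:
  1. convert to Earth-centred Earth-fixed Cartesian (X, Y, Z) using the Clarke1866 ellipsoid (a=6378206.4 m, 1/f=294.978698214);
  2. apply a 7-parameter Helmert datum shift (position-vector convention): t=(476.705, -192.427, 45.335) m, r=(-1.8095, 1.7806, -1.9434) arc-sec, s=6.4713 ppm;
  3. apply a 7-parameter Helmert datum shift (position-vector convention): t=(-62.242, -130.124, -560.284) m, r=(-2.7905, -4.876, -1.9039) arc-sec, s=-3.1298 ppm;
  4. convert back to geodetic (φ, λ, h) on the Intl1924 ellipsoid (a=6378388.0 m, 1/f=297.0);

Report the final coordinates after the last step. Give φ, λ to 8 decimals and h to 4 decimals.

φ=-38.51196609°, λ=-98.02972521°, h=758.7974 m

start: φ=-38.512236°, λ=-98.034692°, h=450.995 m
→ ECEF (a=6378206.400, f=1/294.978698214): X=-698542.3181, Y=-4948643.7415, Z=-3950177.7460
→ Helmert 7p (PV): X=-698150.8598, Y=-4948896.2651, Z=-3950108.5302
→ Helmert 7p (PV): X=-698163.2184, Y=-4949057.8956, Z=-3950606.0030
→ geod (Bowring, a=6378388.000): φ=-38.51196609°, λ=-98.02972521°, h=758.7974 m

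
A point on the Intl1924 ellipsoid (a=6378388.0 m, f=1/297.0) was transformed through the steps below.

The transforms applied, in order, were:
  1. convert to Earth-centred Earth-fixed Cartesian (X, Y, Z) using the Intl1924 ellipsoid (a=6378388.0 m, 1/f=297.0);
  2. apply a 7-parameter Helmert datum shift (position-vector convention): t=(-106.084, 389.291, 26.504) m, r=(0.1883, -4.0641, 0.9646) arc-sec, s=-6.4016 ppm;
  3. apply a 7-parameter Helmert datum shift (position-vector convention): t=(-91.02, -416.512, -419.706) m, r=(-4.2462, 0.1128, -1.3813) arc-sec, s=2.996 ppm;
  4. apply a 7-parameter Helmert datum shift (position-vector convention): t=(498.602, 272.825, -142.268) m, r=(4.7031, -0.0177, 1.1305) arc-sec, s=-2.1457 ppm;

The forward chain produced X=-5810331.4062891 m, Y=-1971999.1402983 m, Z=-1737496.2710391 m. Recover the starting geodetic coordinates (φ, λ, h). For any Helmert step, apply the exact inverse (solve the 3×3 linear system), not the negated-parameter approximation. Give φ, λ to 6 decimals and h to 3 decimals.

φ=-15.905519°, λ=-161.252013°, h=569.900 m

start: X=-5810331.4063, Y=-1971999.1403, Z=-1737496.2710 m
→ Helmert⁻¹: X=-5810853.4354, Y=-1972283.9619, Z=-1737312.2617
→ Helmert⁻¹: X=-5810730.8515, Y=-1971864.6984, Z=-1736931.1228
→ Helmert⁻¹: X=-5810705.4100, Y=-1972241.0268, Z=-1736852.4555
→ geod (Bowring, a=6378388.000): φ=-15.90551900°, λ=-161.25201300°, h=569.9000 m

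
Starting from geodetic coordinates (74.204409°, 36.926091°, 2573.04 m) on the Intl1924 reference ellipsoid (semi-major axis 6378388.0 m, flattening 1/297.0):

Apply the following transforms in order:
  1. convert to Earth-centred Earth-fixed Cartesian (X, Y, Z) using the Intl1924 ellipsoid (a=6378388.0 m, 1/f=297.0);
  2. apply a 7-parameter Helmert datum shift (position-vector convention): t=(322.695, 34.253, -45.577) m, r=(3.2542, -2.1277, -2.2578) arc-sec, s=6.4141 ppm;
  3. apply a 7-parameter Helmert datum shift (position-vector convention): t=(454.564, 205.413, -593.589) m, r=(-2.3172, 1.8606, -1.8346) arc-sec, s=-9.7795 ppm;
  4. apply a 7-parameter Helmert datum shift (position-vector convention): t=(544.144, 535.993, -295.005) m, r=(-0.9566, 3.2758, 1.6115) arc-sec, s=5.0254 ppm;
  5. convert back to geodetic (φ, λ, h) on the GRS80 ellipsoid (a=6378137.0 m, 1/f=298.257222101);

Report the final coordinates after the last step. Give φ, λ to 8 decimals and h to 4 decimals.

start: φ=74.204409°, λ=36.926091°, h=2573.040 m
→ ECEF (a=6378388.000, f=1/297.0): X=1392866.9614, Y=1046786.2725, Z=6117810.8963
→ Helmert 7p (PV): X=1393146.9408, Y=1046715.4729, Z=6117835.4427
→ Helmert 7p (PV): X=1393652.3754, Y=1046966.9862, Z=6117157.6988
→ Helmert 7p (PV): X=1394292.4936, Y=1047547.4988, Z=6116866.4460
→ geod (Bowring, a=6378137.000): φ=74.18791349°, λ=36.91794640°, h=2265.6374 m

φ=74.18791349°, λ=36.91794640°, h=2265.6374 m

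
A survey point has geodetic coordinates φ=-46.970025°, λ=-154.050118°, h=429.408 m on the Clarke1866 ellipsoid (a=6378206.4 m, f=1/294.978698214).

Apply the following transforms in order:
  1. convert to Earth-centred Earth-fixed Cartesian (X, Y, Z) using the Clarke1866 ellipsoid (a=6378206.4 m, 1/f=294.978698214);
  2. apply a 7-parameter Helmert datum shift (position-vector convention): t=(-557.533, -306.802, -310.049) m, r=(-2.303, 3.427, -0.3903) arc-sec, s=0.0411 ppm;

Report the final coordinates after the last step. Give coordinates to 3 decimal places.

X=-3921546.720 m, Y=-1908462.259 m, Z=-4639825.133 m

start: φ=-46.970025°, λ=-154.050118°, h=429.408 m
→ ECEF (a=6378206.400, f=1/294.978698214): X=-3920908.3303, Y=-1908110.9951, Z=-4639601.3425
→ Helmert 7p (PV): X=-3921546.7199, Y=-1908462.2586, Z=-4639825.1334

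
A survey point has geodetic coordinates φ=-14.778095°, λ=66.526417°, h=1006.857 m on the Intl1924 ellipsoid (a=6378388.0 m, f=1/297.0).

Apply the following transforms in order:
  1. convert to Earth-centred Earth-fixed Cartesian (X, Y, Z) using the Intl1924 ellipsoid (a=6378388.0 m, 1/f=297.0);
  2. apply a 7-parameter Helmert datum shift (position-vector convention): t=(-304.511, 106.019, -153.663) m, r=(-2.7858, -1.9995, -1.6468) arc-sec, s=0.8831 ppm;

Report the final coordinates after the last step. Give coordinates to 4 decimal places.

start: φ=-14.778095°, λ=66.526417°, h=1006.857 m
→ ECEF (a=6378388.000, f=1/297.0): X=2457561.1356, Y=5659137.5555, Z=-1616647.1500
→ Helmert 7p (PV): X=2457319.6485, Y=5659207.1167, Z=-1616854.8494

X=2457319.6485 m, Y=5659207.1167 m, Z=-1616854.8494 m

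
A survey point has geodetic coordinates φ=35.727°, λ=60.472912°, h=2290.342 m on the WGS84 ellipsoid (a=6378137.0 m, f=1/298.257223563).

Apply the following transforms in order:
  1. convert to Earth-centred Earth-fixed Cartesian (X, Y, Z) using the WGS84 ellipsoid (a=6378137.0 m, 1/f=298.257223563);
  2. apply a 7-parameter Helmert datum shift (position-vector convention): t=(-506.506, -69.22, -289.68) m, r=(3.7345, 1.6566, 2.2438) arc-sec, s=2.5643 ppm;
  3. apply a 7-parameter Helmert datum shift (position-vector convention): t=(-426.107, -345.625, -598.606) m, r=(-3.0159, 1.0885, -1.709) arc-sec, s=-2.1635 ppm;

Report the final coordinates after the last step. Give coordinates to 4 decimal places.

X=2554753.2582 m, Y=4511693.1979 m, Z=3704075.6197 m

start: φ=35.727000°, λ=60.472912°, h=2290.342 m
→ ECEF (a=6378137.000, f=1/298.257223563): X=2555647.2387, Y=4512112.5147, Z=3704980.7083
→ Helmert 7p (PV): X=2555127.9584, Y=4512015.5860, Z=3704761.6971
→ Helmert 7p (PV): X=2554753.2582, Y=4511693.1979, Z=3704075.6197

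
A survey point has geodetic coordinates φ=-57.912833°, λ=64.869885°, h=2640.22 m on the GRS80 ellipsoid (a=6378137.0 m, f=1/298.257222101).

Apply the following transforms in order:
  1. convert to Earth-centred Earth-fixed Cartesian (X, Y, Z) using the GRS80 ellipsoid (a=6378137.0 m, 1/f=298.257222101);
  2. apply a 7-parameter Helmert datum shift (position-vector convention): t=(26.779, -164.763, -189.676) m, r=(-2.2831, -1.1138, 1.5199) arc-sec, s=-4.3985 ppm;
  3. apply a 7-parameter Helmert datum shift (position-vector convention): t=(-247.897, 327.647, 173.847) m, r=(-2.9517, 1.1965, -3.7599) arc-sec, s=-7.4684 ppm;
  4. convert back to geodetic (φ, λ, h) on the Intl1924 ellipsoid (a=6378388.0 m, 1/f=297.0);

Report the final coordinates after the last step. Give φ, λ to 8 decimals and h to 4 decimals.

start: φ=-57.912833°, λ=64.869885°, h=2640.220 m
→ ECEF (a=6378137.000, f=1/298.257222101): X=1442917.3508, Y=3076088.7779, Z=-5382823.7029
→ Helmert 7p (PV): X=1442944.1829, Y=3075861.5360, Z=-5383015.9595
→ Helmert 7p (PV): X=1442710.3518, Y=3076062.8770, Z=-5382854.2961
→ geod (Bowring, a=6378388.000): φ=-57.91456474°, λ=64.87285986°, h=2421.5150 m

φ=-57.91456474°, λ=64.87285986°, h=2421.5150 m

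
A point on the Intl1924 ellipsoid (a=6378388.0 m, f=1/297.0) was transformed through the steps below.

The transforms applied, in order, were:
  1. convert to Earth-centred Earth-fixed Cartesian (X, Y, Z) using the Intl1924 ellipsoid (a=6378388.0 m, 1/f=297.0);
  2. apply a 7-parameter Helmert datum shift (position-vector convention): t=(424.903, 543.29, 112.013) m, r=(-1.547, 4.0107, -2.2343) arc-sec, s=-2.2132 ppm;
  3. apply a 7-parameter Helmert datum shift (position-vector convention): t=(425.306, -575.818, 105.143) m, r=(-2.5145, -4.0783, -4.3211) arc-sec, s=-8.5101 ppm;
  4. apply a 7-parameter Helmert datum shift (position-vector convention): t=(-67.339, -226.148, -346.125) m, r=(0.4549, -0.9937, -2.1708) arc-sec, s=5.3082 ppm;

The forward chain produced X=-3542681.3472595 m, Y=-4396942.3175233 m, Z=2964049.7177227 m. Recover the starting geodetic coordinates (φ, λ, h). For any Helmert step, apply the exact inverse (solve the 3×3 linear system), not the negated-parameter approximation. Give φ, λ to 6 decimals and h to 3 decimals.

start: X=-3542681.3473, Y=-4396942.3175, Z=2964049.7177 m
→ Helmert⁻¹: X=-3542534.6496, Y=-4396723.5761, Z=2964406.8703
→ Helmert⁻¹: X=-3542839.3960, Y=-4396295.5272, Z=2964343.4099
→ Helmert⁻¹: X=-3543282.1488, Y=-4396909.1611, Z=2964136.0832
→ geod (Bowring, a=6378388.000): φ=27.85479100°, λ=-128.86386400°, h=3867.9370 m

φ=27.854791°, λ=-128.863864°, h=3867.937 m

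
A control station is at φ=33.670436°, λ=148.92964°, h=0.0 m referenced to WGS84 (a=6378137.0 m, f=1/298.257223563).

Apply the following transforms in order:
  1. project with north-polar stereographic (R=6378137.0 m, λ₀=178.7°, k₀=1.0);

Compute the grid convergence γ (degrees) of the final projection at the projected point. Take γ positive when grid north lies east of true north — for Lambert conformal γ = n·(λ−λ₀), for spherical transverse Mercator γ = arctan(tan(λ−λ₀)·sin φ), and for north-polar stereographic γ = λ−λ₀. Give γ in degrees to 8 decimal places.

start: φ=33.670436°, λ=148.929640°, h=0.000 m
→ into stereo (λ₀=178.7°): φ=33.67043600°, λ−λ₀=-29.77036000°
convergence γ = -29.77036000°

-29.77036000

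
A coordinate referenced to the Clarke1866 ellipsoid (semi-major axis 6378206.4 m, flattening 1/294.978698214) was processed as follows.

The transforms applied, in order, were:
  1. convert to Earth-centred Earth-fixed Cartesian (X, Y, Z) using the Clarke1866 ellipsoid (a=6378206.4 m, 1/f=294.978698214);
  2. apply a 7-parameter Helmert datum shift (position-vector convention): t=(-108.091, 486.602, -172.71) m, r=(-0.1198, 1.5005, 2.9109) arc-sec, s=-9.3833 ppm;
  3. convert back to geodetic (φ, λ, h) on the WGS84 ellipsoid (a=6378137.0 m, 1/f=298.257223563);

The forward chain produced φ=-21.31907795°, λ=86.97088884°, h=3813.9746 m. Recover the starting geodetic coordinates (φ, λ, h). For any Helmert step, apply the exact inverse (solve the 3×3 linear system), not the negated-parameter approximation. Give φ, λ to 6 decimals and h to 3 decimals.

start: φ=-21.319078°, λ=86.970889°, h=3813.975 m
→ ECEF (a=6378137.000, f=1/298.257223563): X=314305.0958, Y=5939555.6946, Z=-2305727.7640
→ Helmert⁻¹: X=314516.7247, Y=5939121.7217, Z=-2305570.9505
→ geod (Bowring, a=6378206.400): φ=-21.32059600°, λ=86.96863200°, h=3325.6310 m

φ=-21.320596°, λ=86.968632°, h=3325.631 m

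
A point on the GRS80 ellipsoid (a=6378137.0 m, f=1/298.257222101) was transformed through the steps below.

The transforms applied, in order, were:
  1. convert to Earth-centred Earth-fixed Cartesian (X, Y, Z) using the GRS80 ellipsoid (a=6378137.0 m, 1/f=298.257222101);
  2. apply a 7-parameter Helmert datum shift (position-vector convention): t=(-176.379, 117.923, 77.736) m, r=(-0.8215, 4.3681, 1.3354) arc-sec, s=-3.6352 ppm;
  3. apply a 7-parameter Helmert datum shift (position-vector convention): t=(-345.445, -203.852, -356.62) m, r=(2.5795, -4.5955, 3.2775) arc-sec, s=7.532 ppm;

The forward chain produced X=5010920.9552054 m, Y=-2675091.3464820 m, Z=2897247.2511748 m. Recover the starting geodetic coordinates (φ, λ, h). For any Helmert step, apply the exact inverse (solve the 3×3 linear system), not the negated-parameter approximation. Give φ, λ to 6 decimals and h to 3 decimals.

start: X=5010920.9552, Y=-2675091.3465, Z=2897247.2512 m
→ Helmert⁻¹: X=5011250.7072, Y=-2674910.7395, Z=2897503.8497
→ Helmert⁻¹: X=5011366.6233, Y=-2675082.3715, Z=2897532.1187
→ geod (Bowring, a=6378137.000): φ=27.18076000°, λ=-28.09343200°, h=3250.5640 m

φ=27.180760°, λ=-28.093432°, h=3250.564 m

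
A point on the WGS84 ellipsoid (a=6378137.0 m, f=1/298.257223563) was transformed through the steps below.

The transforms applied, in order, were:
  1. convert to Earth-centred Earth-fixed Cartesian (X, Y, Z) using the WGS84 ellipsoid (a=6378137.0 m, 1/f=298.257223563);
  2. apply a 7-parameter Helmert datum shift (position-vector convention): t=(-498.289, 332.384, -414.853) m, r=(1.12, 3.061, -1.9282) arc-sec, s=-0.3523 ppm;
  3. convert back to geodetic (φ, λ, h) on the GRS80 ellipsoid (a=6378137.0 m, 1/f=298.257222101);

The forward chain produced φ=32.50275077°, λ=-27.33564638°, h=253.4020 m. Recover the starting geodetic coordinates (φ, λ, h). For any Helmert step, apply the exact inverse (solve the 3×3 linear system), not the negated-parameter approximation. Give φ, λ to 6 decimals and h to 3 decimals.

start: φ=32.502751°, λ=-27.335646°, h=253.402 m
→ ECEF (a=6378137.000, f=1/298.257222101): X=4783241.2423, Y=-2472584.7598, Z=3407716.6032
→ Helmert⁻¹: X=4783713.7549, Y=-2472854.7897, Z=3408217.0753
→ geod (Bowring, a=6378137.000): φ=32.50392200°, λ=-27.33589000°, h=980.9040 m

φ=32.503922°, λ=-27.335890°, h=980.904 m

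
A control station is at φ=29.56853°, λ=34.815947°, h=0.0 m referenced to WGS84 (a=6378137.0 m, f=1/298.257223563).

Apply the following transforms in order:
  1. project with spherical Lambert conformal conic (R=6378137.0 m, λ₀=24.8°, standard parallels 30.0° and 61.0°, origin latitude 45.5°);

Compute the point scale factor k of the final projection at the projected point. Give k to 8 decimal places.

1.00195994

start: φ=29.568530°, λ=34.815947°, h=0.000 m
→ into lcc (λ₀=24.8°): φ=29.56853000°, λ−λ₀=10.01594700°
scale k = 1.00195994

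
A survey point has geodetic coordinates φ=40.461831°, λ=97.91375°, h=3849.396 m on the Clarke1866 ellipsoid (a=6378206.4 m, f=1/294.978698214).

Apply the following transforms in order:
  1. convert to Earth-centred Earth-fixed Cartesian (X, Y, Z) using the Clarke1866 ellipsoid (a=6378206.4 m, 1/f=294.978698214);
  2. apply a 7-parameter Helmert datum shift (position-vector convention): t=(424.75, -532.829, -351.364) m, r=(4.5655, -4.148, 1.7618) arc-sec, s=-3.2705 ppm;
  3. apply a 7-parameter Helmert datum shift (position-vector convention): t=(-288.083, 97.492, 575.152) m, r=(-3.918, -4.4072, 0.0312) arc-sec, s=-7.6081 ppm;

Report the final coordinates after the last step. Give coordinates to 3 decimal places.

X=-669568.599 m, Y=4815828.405 m, Z=4119601.914 m

start: φ=40.461831°, λ=97.913750°, h=3849.396 m
→ ECEF (a=6378206.400, f=1/294.978698214): X=-669499.8259, Y=4816334.8883, Z=4119435.5675
→ Helmert 7p (PV): X=-669196.8665, Y=4815689.4090, Z=4119163.8724
→ Helmert 7p (PV): X=-669568.5989, Y=4815828.4045, Z=4119601.9137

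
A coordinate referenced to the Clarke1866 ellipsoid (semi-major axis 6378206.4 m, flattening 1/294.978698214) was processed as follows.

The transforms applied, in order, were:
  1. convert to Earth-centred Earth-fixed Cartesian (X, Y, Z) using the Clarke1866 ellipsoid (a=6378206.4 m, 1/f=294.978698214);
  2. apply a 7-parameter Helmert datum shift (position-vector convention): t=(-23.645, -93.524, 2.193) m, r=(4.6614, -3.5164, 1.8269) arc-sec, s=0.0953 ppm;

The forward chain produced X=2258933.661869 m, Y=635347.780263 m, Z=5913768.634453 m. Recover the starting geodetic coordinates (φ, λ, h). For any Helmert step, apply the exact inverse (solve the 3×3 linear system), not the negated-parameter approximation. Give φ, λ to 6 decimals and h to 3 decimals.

φ=68.488155°, λ=15.713180°, h=2821.751 m

start: X=2258933.6619, Y=635347.7803, Z=5913768.6345 m
→ Helmert⁻¹: X=2259063.5376, Y=635554.8797, Z=5913713.0024
→ geod (Bowring, a=6378206.400): φ=68.48815500°, λ=15.71318000°, h=2821.7510 m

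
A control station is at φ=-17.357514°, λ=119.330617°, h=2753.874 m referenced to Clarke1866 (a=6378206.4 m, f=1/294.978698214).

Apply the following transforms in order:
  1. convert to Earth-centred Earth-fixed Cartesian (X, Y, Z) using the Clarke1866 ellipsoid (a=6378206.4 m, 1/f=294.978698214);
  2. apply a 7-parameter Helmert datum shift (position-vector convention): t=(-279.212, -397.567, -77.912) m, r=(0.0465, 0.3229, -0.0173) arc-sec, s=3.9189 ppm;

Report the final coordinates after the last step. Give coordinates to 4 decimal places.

X=-2984556.3137 m, Y=5310865.6256 m, Z=-1891421.1804 m

start: φ=-17.357514°, λ=119.330617°, h=2753.874 m
→ ECEF (a=6378206.400, f=1/294.978698214): X=-2984262.8913, Y=5311241.7017, Z=-1891341.7256
→ Helmert 7p (PV): X=-2984556.3137, Y=5310865.6256, Z=-1891421.1804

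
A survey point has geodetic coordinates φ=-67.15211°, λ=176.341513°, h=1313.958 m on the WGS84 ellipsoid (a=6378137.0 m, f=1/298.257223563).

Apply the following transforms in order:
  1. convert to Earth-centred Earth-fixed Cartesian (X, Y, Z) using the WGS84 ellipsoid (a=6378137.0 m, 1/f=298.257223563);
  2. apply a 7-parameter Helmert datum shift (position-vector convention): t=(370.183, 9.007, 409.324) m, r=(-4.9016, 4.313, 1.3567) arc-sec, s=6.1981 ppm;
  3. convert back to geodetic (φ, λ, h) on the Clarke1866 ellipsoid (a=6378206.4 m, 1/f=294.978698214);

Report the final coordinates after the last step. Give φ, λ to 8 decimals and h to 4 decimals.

φ=-67.15415802°, λ=176.34452154°, h=965.2078 m

start: φ=-67.152110°, λ=176.341513°, h=1313.958 m
→ ECEF (a=6378137.000, f=1/298.257223563): X=-2479058.8487, Y=158509.9437, Z=-5856231.7349
→ Helmert 7p (PV): X=-2478827.5284, Y=158364.4609, Z=-5855810.6377
→ geod (Bowring, a=6378206.400): φ=-67.15415802°, λ=176.34452154°, h=965.2078 m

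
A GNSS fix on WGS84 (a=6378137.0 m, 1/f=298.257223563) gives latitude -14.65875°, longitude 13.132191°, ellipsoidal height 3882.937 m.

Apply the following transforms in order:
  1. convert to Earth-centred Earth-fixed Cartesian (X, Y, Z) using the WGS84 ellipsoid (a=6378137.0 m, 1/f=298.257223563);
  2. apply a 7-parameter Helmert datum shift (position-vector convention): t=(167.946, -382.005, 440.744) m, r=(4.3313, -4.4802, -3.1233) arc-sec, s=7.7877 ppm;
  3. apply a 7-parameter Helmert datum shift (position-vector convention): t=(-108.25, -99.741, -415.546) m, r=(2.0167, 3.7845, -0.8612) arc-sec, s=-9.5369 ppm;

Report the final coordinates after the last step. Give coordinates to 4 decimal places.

X=6014189.6103 m, Y=1402538.1592 m, Z=-1604490.6937 m

start: φ=-14.658750°, λ=13.132191°, h=3882.937 m
→ ECEF (a=6378137.000, f=1/298.257223563): X=6014107.9110, Y=1403089.1570, Z=-1604582.1519
→ Helmert 7p (PV): X=6014378.7919, Y=1402660.7058, Z=-1603993.8094
→ Helmert 7p (PV): X=6014189.6103, Y=1402538.1592, Z=-1604490.6937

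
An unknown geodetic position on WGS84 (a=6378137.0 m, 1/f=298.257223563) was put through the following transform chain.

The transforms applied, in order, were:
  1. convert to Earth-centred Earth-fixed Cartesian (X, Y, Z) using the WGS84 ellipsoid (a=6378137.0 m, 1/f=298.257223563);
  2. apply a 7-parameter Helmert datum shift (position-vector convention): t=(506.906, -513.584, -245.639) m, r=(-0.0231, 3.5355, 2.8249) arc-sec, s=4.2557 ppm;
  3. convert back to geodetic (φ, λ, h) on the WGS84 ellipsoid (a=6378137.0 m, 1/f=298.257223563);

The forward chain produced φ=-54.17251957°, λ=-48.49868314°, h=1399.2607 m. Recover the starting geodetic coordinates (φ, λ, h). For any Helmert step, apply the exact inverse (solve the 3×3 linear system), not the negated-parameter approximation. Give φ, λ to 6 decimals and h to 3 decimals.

φ=-54.175832°, λ=-48.499052°, h=751.035 m

start: φ=-54.172520°, λ=-48.498683°, h=1399.261 m
→ ECEF (a=6378137.000, f=1/298.257223563): X=2479907.9933, Y=-2802896.2723, Z=-5149141.9096
→ Helmert⁻¹: X=2479440.4095, Y=-2802404.1428, Z=-5148832.1733
→ geod (Bowring, a=6378137.000): φ=-54.17583200°, λ=-48.49905200°, h=751.0350 m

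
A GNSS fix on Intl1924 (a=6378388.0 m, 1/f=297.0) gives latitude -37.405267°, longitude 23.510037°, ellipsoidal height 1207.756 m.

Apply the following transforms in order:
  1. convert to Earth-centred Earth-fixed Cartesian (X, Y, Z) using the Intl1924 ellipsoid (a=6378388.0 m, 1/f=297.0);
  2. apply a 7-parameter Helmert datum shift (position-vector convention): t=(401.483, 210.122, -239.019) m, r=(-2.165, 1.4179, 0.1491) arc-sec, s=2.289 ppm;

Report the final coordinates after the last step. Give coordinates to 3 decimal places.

X=4653177.790 m, Y=2024239.150 m, Z=-3854314.226 m

start: φ=-37.405267°, λ=23.510037°, h=1207.756 m
→ ECEF (a=6378388.000, f=1/297.0): X=4652793.6131, Y=2024061.4839, Z=-3854013.1558
→ Helmert 7p (PV): X=4653177.7900, Y=2024239.1497, Z=-3854314.2258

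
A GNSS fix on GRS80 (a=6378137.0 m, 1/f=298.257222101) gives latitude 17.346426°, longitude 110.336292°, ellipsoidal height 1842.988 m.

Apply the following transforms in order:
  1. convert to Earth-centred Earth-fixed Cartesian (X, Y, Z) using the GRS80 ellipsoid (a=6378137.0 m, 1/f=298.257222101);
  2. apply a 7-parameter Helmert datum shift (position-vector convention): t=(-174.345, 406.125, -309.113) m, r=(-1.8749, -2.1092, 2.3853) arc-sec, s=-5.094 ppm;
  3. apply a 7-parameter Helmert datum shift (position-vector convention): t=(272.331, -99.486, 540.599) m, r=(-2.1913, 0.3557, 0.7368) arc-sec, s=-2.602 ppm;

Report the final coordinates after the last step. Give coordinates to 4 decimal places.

start: φ=17.346426°, λ=110.336292°, h=1842.988 m
→ ECEF (a=6378137.000, f=1/298.257222101): X=-2117021.2823, Y=5711930.4358, Z=1890012.8966
→ Helmert 7p (PV): X=-2117270.2237, Y=5712300.1623, Z=1889620.5881
→ Helmert 7p (PV): X=-2117009.5298, Y=5712198.3246, Z=1890099.2357

X=-2117009.5298 m, Y=5712198.3246 m, Z=1890099.2357 m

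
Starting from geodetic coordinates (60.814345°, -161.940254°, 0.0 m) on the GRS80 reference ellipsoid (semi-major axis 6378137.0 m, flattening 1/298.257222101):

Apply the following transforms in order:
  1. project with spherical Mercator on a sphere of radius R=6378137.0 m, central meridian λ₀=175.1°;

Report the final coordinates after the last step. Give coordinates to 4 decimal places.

E=2555867.2335 m, N=8583318.0941 m

start: φ=60.814345°, λ=-161.940254°, h=0.000 m
→ merc (R=6378137.0, λ₀=175.1°): E=2555867.2335, N=8583318.0941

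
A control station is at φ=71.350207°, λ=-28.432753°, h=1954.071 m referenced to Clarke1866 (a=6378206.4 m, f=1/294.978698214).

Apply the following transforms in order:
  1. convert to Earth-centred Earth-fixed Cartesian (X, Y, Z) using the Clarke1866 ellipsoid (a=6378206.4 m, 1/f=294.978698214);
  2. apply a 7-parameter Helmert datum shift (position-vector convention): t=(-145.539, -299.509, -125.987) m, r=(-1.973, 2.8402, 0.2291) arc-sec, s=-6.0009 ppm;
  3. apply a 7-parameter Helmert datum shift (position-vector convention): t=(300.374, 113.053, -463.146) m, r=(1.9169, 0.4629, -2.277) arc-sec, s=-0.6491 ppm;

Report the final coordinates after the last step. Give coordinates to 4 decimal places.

start: φ=71.350207°, λ=-28.432753°, h=1954.071 m
→ ECEF (a=6378206.400, f=1/294.978698214): X=1799636.3518, Y=-974389.6765, Z=6022559.0040
→ Helmert 7p (PV): X=1799564.0238, Y=-974623.7317, Z=6022381.4163
→ Helmert 7p (PV): X=1799865.9861, Y=-974585.8802, Z=6021901.2650

X=1799865.9861 m, Y=-974585.8802 m, Z=6021901.2650 m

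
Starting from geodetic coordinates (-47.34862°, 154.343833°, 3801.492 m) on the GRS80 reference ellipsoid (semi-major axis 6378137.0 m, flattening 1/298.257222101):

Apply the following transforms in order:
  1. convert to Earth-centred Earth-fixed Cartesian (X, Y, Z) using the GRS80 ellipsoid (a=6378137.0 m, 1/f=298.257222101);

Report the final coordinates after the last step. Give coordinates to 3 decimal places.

start: φ=-47.348620°, λ=154.343833°, h=3801.492 m
→ ECEF (a=6378137.000, f=1/298.257222101): X=-3904755.3441, Y=1875554.0336, Z=-4670906.9435

X=-3904755.344 m, Y=1875554.034 m, Z=-4670906.944 m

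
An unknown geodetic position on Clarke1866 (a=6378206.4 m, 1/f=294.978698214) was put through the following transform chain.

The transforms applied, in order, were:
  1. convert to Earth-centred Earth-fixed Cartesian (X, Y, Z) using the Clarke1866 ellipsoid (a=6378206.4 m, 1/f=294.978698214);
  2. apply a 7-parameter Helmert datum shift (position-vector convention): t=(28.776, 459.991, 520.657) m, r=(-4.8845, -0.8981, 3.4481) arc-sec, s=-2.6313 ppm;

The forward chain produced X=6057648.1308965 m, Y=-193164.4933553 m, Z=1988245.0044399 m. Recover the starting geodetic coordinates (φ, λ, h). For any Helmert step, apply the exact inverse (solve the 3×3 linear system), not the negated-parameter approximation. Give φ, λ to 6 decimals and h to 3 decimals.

start: X=6057648.1309, Y=-193164.4934, Z=1988245.0044 m
→ Helmert⁻¹: X=6057640.7097, Y=-193773.3287, Z=1987698.6134
→ geod (Bowring, a=6378206.400): φ=18.27308200°, λ=-1.83216700°, h=2265.3750 m

φ=18.273082°, λ=-1.832167°, h=2265.375 m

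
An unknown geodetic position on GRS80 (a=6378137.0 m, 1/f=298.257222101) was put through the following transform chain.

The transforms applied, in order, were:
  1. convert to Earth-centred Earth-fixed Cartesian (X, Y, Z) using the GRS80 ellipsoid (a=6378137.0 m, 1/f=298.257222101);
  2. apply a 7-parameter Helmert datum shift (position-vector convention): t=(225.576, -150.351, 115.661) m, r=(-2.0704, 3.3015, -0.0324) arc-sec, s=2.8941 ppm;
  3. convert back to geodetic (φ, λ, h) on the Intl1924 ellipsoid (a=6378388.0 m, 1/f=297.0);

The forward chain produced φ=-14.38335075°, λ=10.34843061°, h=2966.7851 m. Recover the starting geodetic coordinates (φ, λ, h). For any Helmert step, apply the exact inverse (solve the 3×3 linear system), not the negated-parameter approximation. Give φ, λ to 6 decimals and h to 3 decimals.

φ=-14.383393°, λ=10.350288°, h=3033.465 m

start: φ=-14.383351°, λ=10.348431°, h=2966.785 m
→ ECEF (a=6378388.000, f=1/297.0): X=6082046.3872, Y=1110606.7532, Z=-1574857.1006
→ Helmert⁻¹: X=6081828.2428, Y=1110770.6526, Z=-1574859.7076
→ geod (Bowring, a=6378137.000): φ=-14.38339300°, λ=10.35028800°, h=3033.4650 m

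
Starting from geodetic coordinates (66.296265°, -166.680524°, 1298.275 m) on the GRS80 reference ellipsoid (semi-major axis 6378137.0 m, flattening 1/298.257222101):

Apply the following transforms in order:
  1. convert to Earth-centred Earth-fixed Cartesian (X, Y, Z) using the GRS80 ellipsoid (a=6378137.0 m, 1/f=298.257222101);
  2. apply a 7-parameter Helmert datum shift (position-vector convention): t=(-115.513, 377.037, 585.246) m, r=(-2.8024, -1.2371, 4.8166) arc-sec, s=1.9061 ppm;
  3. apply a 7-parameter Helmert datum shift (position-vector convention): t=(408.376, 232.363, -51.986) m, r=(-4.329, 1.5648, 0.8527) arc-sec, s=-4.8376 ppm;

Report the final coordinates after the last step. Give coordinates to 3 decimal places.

X=-2502300.696 m, Y=-591750.593 m, Z=5819035.982 m

start: φ=66.296265°, λ=-166.680524°, h=1298.275 m
→ ECEF (a=6378137.000, f=1/298.257222101): X=-2502626.4279, Y=-592494.1215, Z=5818495.3278
→ Helmert 7p (PV): X=-2502767.7727, Y=-592097.6015, Z=5819084.7045
→ Helmert 7p (PV): X=-2502300.6961, Y=-591750.5926, Z=5819035.9815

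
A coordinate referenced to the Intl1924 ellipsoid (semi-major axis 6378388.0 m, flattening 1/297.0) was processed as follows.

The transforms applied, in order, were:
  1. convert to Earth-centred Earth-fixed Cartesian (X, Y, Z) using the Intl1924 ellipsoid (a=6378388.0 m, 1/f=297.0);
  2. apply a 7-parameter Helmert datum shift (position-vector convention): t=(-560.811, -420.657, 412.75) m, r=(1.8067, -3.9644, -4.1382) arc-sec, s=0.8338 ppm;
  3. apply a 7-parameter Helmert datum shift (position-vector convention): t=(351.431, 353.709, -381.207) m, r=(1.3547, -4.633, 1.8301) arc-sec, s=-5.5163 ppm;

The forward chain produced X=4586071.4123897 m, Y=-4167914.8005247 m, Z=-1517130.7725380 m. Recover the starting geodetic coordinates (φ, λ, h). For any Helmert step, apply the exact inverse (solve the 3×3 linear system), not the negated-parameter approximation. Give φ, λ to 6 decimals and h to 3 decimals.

φ=-13.846992°, λ=-42.263350°, h=3043.185 m

start: X=4586071.4124, Y=-4167914.8005, Z=-1517130.7725 m
→ Helmert⁻¹: X=4585674.2236, Y=-4168342.1520, Z=-1516833.5565
→ Helmert⁻¹: X=4586285.6657, Y=-4167839.2974, Z=-1517296.6829
→ geod (Bowring, a=6378388.000): φ=-13.84699200°, λ=-42.26335000°, h=3043.1850 m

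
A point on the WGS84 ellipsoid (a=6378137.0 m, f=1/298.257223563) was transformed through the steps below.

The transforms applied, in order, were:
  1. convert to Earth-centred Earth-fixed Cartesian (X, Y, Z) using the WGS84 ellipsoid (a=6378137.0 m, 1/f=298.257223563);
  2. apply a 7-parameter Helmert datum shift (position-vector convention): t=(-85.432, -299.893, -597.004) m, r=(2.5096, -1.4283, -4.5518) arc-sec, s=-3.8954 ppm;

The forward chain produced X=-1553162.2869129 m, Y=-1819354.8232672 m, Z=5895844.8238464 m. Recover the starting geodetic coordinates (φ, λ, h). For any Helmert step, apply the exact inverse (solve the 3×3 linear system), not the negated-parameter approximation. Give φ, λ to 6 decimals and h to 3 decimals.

φ=68.054749°, λ=-130.489220°, h=3363.568 m

start: X=-1553162.2869, Y=-1819354.8233, Z=5895844.8238 m
→ Helmert⁻¹: X=-1553001.9322, Y=-1819024.5455, Z=5896497.6827
→ geod (Bowring, a=6378137.000): φ=68.05474900°, λ=-130.48922000°, h=3363.5680 m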